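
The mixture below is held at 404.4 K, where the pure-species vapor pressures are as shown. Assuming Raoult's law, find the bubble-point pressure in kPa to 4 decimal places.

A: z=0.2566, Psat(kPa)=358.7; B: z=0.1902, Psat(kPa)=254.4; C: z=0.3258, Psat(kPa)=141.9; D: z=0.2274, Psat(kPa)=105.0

Pbub = 210.5373 kPa

At the bubble point ψ → 0, so ΣzᵢKᵢ = 1 with Kᵢ = Pᵢˢᵃᵗ/P ⇒ P = ΣzᵢPᵢˢᵃᵗ.
P = 0.2566·358.7 + 0.1902·254.4 + 0.3258·141.9 + 0.2274·105.0 = 210.5373 kPa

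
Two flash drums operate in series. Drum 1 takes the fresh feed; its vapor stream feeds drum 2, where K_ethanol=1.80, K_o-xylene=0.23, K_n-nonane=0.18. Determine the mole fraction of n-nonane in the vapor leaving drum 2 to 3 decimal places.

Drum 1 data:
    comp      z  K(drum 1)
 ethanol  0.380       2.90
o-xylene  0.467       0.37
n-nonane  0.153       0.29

Drum 1:
Rachford–Rice: g(ψ₁) = Σ zᵢ(Kᵢ−1)/(1+ψ₁(Kᵢ−1)) = 0.
Feasibility: ΣzᵢKᵢ = 1.319, Σzᵢ/Kᵢ = 1.921 — both > 1, two phases present.
Newton–Raphson from ψ₁ = 0.55:
  ψ₁ = 0.550: g = -0.2754, g' = -0.970 → ψ₁ = 0.266
  ψ₁ = 0.266: g = -0.0078, g' = -0.990 → ψ₁ = 0.258
Converged at ψ₁ = 0.258.
Drum-1 compositions:
  ethanol: x = 0.255, y = 0.739
  o-xylene: x = 0.558, y = 0.206
  n-nonane: x = 0.187, y = 0.054
Drum-2 feed = drum-1 vapor: z₂ = (0.7393, 0.2064, 0.0543).
Drum 2:
Newton–Raphson from ψ₂ = 0.5:
  ψ₂ = 0.500: g = 0.0886, g' = -0.670 → ψ₂ = 0.632
  ψ₂ = 0.632: g = -0.0094, g' = -0.831 → ψ₂ = 0.621
Converged at ψ₂ = 0.621.
  ethanol: x = 0.494, y = 0.889
  o-xylene: x = 0.395, y = 0.091
  n-nonane: x = 0.111, y = 0.020

y_n-nonane (drum 2) = 0.020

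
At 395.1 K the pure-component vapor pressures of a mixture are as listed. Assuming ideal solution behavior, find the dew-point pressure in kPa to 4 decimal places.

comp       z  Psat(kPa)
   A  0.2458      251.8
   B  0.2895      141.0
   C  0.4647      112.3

Pdew = 139.5209 kPa

At the dew point ψ → 1, so Σzᵢ/Kᵢ = 1 with Kᵢ = Pᵢˢᵃᵗ/P ⇒ 1/P = Σzᵢ/Pᵢˢᵃᵗ.
1/P = 0.2458/251.8 + 0.2895/141.0 + 0.4647/112.3 = 0.0071674 ⇒ P = 139.5209 kPa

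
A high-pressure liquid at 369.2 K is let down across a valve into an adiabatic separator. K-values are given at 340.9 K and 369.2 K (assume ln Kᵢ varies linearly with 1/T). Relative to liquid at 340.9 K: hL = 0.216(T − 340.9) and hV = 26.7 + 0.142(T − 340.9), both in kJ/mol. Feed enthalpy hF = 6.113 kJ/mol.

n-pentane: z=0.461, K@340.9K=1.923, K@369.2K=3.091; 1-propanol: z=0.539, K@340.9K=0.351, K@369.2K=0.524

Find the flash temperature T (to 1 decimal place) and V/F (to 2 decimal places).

T = 343.9 K, V/F = 0.21

Adiabatic flash: solve Rachford–Rice at each trial T, then check hF = ψ·hV(T) + (1−ψ)·hL(T).
  T = 340.9 K: K = (1.923, 0.351), RR gives ψ = 0.126, H_out = 3.374 kJ/mol
  T = 369.2 K: K = (3.091, 0.524), RR gives ψ = 0.711, H_out = 23.601 kJ/mol
  T = 355.0 K: K = (2.459, 0.432), RR gives ψ = 0.442, H_out = 14.391 kJ/mol
  T = 347.9 K: K = (2.178, 0.390), RR gives ψ = 0.298, H_out = 9.318 kJ/mol
  T = 344.4 K: K = (2.048, 0.370), RR gives ψ = 0.218, H_out = 6.508 kJ/mol
  T = 342.6 K: K = (1.983, 0.360), RR gives ψ = 0.172, H_out = 4.944 kJ/mol
Linear interpolation between T = 342.6 (H_out = 4.944) and T = 344.4 (H_out = 6.508) on hF = 6.113 gives T ≈ 343.9 K, at which ψ = 0.21.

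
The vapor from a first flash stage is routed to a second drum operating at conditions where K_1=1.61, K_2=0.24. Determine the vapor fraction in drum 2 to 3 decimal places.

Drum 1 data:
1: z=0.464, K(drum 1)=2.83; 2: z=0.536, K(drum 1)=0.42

Drum 1:
Material balance + equilibrium reduce to Σ zᵢ(Kᵢ−1)/(1+ψ₁(Kᵢ−1)) = 0.
g(0) = ΣzᵢKᵢ − 1 = 0.538 and g(1) = 1 − Σzᵢ/Kᵢ = -0.440, so a root lies in (0, 1).
Binary case is linear: z₁(K₁−1)(1+ψ₁(K₂−1)) + z₂(K₂−1)(1+ψ₁(K₁−1)) = 0
⇒ ψ₁ = [z₁(K₁−1)+z₂(K₂−1)] / [−(K₁−1)(K₂−1)] = 0.5382/1.0614 = 0.507
Drum-1 compositions:
  1: x = 0.241, y = 0.681
  2: x = 0.759, y = 0.319
Drum-2 feed = drum-1 vapor: z₂ = (0.6811, 0.3189).
Drum 2:
Iterate (Newton) starting at ψ₂ = 0.5:
  ψ₂ = 0.500: g = -0.0726, g' = -0.628 → ψ₂ = 0.384
  ψ₂ = 0.384: g = -0.0059, g' = -0.534 → ψ₂ = 0.373
Converged at ψ₂ = 0.373.
  1: x = 0.555, y = 0.893
  2: x = 0.445, y = 0.107

V/F (drum 2) = 0.373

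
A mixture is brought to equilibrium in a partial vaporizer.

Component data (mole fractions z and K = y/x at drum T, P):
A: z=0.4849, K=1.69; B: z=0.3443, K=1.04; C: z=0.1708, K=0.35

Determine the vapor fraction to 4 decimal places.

ψ = 0.7942

Rachford–Rice: g(ψ) = Σ zᵢ(Kᵢ−1)/(1+ψ(Kᵢ−1)) = 0.
Check two-phase: ΣzᵢKᵢ = 1.2373 > 1 and Σzᵢ/Kᵢ = 1.1060 > 1, so g(0) = 0.2373 > 0 and g(1) = -0.1060 < 0.
Newton iteration, ψ⁰ = 0.68:
  ψ = 0.6800: g = 0.04218, g' = -0.3392 → ψ = 0.8043
  ψ = 0.8043: g = -0.00415, g' = -0.4129 → ψ = 0.7943
  ψ = 0.7943: g = -0.00004, g' = -0.4053 → ψ = 0.7942
Converged at ψ = 0.7942.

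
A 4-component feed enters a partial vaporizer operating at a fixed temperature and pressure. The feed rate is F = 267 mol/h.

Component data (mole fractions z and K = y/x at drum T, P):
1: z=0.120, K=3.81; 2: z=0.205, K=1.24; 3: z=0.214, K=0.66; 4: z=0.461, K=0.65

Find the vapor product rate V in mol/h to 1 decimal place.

V = 59.7 mol/h

Rachford–Rice: g(V/F) = Σ zᵢ(Kᵢ−1)/(1+V/F(Kᵢ−1)) = 0.
g(0) = ΣzᵢKᵢ − 1 = 0.152 and g(1) = 1 − Σzᵢ/Kᵢ = -0.230, so a root lies in (0, 1).
Iterate (Newton) starting at V/F = 0.63:
  V/F = 0.630: g = -0.1351, g' = -0.265 → V/F = 0.121
  V/F = 0.121: g = 0.0552, g' = -0.628 → V/F = 0.209
  V/F = 0.209: g = 0.0070, g' = -0.482 → V/F = 0.223
  V/F = 0.223: g = 0.0001, g' = -0.464 → V/F = 0.224
Converged at V/F = 0.224.
Then V = V/F·F = 0.2236·267 = 59.7 mol/h and L = F − V = 207.3 mol/h.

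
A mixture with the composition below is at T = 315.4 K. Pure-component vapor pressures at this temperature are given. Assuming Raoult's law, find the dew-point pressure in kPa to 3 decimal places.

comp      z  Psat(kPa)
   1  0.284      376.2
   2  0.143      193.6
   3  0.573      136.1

At the dew point ψ → 1, so Σzᵢ/Kᵢ = 1 with Kᵢ = Pᵢˢᵃᵗ/P ⇒ 1/P = Σzᵢ/Pᵢˢᵃᵗ.
1/P = 0.284/376.2 + 0.143/193.6 + 0.573/136.1 = 0.005704 ⇒ P = 175.325 kPa

Pdew = 175.325 kPa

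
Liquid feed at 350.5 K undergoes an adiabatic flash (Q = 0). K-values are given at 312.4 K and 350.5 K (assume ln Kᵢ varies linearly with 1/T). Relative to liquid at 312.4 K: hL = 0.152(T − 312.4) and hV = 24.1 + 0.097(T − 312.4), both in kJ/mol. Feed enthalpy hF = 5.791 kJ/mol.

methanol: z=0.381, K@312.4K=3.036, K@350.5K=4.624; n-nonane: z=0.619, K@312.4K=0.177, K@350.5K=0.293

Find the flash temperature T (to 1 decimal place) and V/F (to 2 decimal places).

Adiabatic flash: solve Rachford–Rice at each trial T, then check hF = ψ·hV(T) + (1−ψ)·hL(T).
  T = 312.4 K: K = (3.036, 0.177), RR gives ψ = 0.159, H_out = 3.830 kJ/mol
  T = 350.5 K: K = (4.624, 0.293), RR gives ψ = 0.368, H_out = 13.891 kJ/mol
  T = 331.4 K: K = (3.790, 0.231), RR gives ψ = 0.274, H_out = 9.195 kJ/mol
  T = 321.9 K: K = (3.403, 0.203), RR gives ψ = 0.220, H_out = 6.642 kJ/mol
  T = 317.1 K: K = (3.215, 0.190), RR gives ψ = 0.191, H_out = 5.261 kJ/mol
  T = 319.5 K: K = (3.309, 0.196), RR gives ψ = 0.206, H_out = 5.961 kJ/mol
Linear interpolation between T = 317.1 (H_out = 5.261) and T = 319.5 (H_out = 5.961) on hF = 5.791 gives T ≈ 318.9 K, at which ψ = 0.20.

T = 318.9 K, V/F = 0.20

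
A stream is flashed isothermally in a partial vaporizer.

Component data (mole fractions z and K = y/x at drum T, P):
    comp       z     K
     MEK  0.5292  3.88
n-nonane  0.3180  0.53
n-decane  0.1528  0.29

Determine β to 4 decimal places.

β = 0.7701

Let β = V/F and solve Σ zᵢ(Kᵢ−1)/(1+β(Kᵢ−1)) = 0.
g(0) = ΣzᵢKᵢ − 1 = 1.2661 and g(1) = 1 − Σzᵢ/Kᵢ = -0.2633, so a root lies in (0, 1).
Newton–Raphson from β = 0.5:
  β = 0.5000: g = 0.26106, g' = -1.0424 → β = 0.7504
  β = 0.7504: g = 0.01901, g' = -0.9598 → β = 0.7702
  β = 0.7702: g = -0.00011, g' = -0.9715 → β = 0.7701
Converged at β = 0.7701.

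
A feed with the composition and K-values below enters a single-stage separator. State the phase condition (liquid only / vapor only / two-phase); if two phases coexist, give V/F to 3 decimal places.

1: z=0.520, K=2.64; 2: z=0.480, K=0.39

two-phase, V/F = 0.560

ΣzᵢKᵢ = 1.560; Σzᵢ/Kᵢ = 1.428.
Both exceed 1, so a two-phase solution exists.
Rachford–Rice: g(ψ) = Σ zᵢ(Kᵢ−1)/(1+ψ(Kᵢ−1)) = 0.
Binary case is linear: z₁(K₁−1)(1+ψ(K₂−1)) + z₂(K₂−1)(1+ψ(K₁−1)) = 0
⇒ ψ = [z₁(K₁−1)+z₂(K₂−1)] / [−(K₁−1)(K₂−1)] = 0.5600/1.0004 = 0.560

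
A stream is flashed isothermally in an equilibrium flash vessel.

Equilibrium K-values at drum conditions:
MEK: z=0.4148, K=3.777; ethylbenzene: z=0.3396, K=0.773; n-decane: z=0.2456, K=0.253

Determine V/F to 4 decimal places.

Iterate (Newton) starting at V/F = 0.5:
  V/F = 0.5000: g = 0.10247, g' = -0.9321 → V/F = 0.6099
  V/F = 0.6099: g = 0.00112, g' = -0.9268 → V/F = 0.6111
Converged at V/F = 0.6111.

V/F = 0.6111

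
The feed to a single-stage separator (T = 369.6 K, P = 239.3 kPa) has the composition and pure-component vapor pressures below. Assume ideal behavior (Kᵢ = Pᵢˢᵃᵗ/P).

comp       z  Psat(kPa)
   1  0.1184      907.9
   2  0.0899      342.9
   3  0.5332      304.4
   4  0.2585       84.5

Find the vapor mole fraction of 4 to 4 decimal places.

Raoult's law: Kᵢ = Pᵢˢᵃᵗ/P = Pᵢˢᵃᵗ/239.3.
  K_1 = 907.9/239.3 = 3.793982, K_2 = 342.9/239.3 = 1.432929, K_3 = 304.4/239.3 = 1.272043, K_4 = 84.5/239.3 = 0.353113
Let β = V/F and solve Σ zᵢ(Kᵢ−1)/(1+β(Kᵢ−1)) = 0.
Feasibility: ΣzᵢKᵢ = 1.3476, Σzᵢ/Kᵢ = 1.2452 — both > 1, two phases present.
Iterate (Newton) starting at β = 0.6:
  β = 0.6000: g = 0.00590, g' = -0.4577 → β = 0.6129
  β = 0.6129: g = -0.00003, g' = -0.4621 → β = 0.6128
Converged at β = 0.6128.
Compositions from xᵢ = zᵢ/(1+β(Kᵢ−1)), yᵢ = Kᵢxᵢ:
  1: x = 0.0437, y = 0.1656
  2: x = 0.0710, y = 0.1018
  3: x = 0.4570, y = 0.5813
  4: x = 0.4283, y = 0.1512

y_4 = 0.1512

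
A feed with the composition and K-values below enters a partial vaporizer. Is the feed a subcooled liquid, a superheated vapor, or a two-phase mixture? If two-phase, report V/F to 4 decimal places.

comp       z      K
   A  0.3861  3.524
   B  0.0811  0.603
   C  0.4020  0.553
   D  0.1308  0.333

two-phase, V/F = 0.5376

ΣzᵢKᵢ = 1.6754; Σzᵢ/Kᵢ = 1.3638.
Both exceed 1, so a two-phase solution exists.
Rachford–Rice: g(ψ) = Σ zᵢ(Kᵢ−1)/(1+ψ(Kᵢ−1)) = 0.
Newton iteration, ψ⁰ = 0.5:
  ψ = 0.5000: g = 0.02834, g' = -0.7648 → ψ = 0.5370
  ψ = 0.5370: g = 0.00040, g' = -0.7443 → ψ = 0.5376
Converged at ψ = 0.5376.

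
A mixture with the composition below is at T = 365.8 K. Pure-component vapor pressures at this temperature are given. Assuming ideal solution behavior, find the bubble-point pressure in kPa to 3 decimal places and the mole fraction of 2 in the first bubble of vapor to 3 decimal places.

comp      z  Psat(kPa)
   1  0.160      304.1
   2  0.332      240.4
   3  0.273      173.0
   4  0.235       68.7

At the bubble point ψ → 0, so ΣzᵢKᵢ = 1 with Kᵢ = Pᵢˢᵃᵗ/P ⇒ P = ΣzᵢPᵢˢᵃᵗ.
P = 0.160·304.1 + 0.332·240.4 + 0.273·173.0 + 0.235·68.7 = 191.842 kPa
yᵢ = zᵢPᵢˢᵃᵗ/P ⇒ y_2 = 0.332·240.4/191.842 = 0.416

Pbub = 191.842 kPa, y_2 = 0.416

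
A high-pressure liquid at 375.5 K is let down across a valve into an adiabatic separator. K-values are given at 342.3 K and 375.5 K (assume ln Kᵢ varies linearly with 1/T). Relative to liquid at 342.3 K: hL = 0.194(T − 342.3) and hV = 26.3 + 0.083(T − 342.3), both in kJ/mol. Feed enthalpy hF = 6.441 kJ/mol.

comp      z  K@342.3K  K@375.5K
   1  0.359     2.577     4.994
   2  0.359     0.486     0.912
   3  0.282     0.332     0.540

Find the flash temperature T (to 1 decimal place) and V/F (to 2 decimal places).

Adiabatic flash: solve Rachford–Rice at each trial T, then check hF = ψ·hV(T) + (1−ψ)·hL(T).
  T = 342.3 K: K = (2.577, 0.486, 0.332), RR gives ψ = 0.209, H_out = 5.501 kJ/mol
  T = 375.5 K: K = (4.994, 0.912, 0.540), RR gives ψ = 1.000, H_out = 29.056 kJ/mol
  T = 358.9 K: K = (3.643, 0.676, 0.428), RR gives ψ = 0.565, H_out = 17.028 kJ/mol
  T = 350.6 K: K = (3.076, 0.575, 0.378), RR gives ψ = 0.387, H_out = 11.428 kJ/mol
  T = 346.5 K: K = (2.822, 0.530, 0.355), RR gives ψ = 0.301, H_out = 8.591 kJ/mol
  T = 344.4 K: K = (2.697, 0.508, 0.343), RR gives ψ = 0.256, H_out = 7.076 kJ/mol
  T = 343.4 K: K = (2.640, 0.497, 0.338), RR gives ψ = 0.234, H_out = 6.335 kJ/mol
Linear interpolation between T = 343.4 (H_out = 6.335) and T = 344.4 (H_out = 7.076) on hF = 6.441 gives T ≈ 343.5 K, at which ψ = 0.24.

T = 343.5 K, V/F = 0.24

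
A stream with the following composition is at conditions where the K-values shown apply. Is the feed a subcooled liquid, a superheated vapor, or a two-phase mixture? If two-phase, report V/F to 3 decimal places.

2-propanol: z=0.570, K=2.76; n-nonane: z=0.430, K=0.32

two-phase, V/F = 0.594

ΣzᵢKᵢ = 1.711; Σzᵢ/Kᵢ = 1.550.
Both exceed 1, so a two-phase solution exists.
Binary case is linear: z₁(K₁−1)(1+ψ(K₂−1)) + z₂(K₂−1)(1+ψ(K₁−1)) = 0
⇒ ψ = [z₁(K₁−1)+z₂(K₂−1)] / [−(K₁−1)(K₂−1)] = 0.7108/1.1968 = 0.594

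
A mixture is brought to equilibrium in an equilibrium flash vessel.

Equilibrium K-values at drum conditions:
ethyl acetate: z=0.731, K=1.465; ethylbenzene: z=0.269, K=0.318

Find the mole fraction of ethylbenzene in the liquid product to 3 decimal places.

x_ethylbenzene = 0.405

Let β = V/F and solve Σ zᵢ(Kᵢ−1)/(1+β(Kᵢ−1)) = 0.
Feasibility: ΣzᵢKᵢ = 1.156, Σzᵢ/Kᵢ = 1.345 — both > 1, two phases present.
Iterate (Newton) starting at β = 0.5:
  β = 0.500: g = -0.0026, g' = -0.392 → β = 0.493
Converged at β = 0.493.
Compositions from xᵢ = zᵢ/(1+β(Kᵢ−1)), yᵢ = Kᵢxᵢ:
  ethyl acetate: x = 0.595, y = 0.871
  ethylbenzene: x = 0.405, y = 0.129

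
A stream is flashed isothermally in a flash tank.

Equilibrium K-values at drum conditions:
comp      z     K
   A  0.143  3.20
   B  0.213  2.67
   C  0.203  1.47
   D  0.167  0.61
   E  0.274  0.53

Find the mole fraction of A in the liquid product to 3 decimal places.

x_A = 0.049

Newton iteration, ψ⁰ = 0.51:
  ψ = 0.510: g = 0.1666, g' = -0.500 → ψ = 0.843
  ψ = 0.843: g = 0.0160, g' = -0.433 → ψ = 0.880
Converged at ψ = 0.880.
Compositions from xᵢ = zᵢ/(1+ψ(Kᵢ−1)), yᵢ = Kᵢxᵢ:
  A: x = 0.049, y = 0.156
  B: x = 0.086, y = 0.230
  C: x = 0.144, y = 0.211
  D: x = 0.254, y = 0.155
  E: x = 0.467, y = 0.248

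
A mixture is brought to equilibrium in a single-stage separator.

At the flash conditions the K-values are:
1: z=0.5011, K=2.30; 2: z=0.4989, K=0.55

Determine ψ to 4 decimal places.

ψ = 0.7298

Let ψ = V/F and solve Σ zᵢ(Kᵢ−1)/(1+ψ(Kᵢ−1)) = 0.
Feasibility: ΣzᵢKᵢ = 1.4269, Σzᵢ/Kᵢ = 1.1250 — both > 1, two phases present.
Binary case is linear: z₁(K₁−1)(1+ψ(K₂−1)) + z₂(K₂−1)(1+ψ(K₁−1)) = 0
⇒ ψ = [z₁(K₁−1)+z₂(K₂−1)] / [−(K₁−1)(K₂−1)] = 0.42692/0.58500 = 0.7298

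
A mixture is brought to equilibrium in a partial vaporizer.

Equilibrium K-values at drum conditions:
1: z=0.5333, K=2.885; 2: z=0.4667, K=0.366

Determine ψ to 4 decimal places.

Material balance + equilibrium reduce to Σ zᵢ(Kᵢ−1)/(1+ψ(Kᵢ−1)) = 0.
Check two-phase: ΣzᵢKᵢ = 1.7094 > 1 and Σzᵢ/Kᵢ = 1.4600 > 1, so g(0) = 0.7094 > 0 and g(1) = -0.4600 < 0.
Binary case is linear: z₁(K₁−1)(1+ψ(K₂−1)) + z₂(K₂−1)(1+ψ(K₁−1)) = 0
⇒ ψ = [z₁(K₁−1)+z₂(K₂−1)] / [−(K₁−1)(K₂−1)] = 0.70938/1.19509 = 0.5936

ψ = 0.5936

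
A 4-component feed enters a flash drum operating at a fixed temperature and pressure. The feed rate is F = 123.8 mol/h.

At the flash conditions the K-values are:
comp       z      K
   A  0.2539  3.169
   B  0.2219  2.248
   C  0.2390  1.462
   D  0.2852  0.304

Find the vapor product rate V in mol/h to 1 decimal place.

V = 95.5 mol/h

Material balance + equilibrium reduce to Σ zᵢ(Kᵢ−1)/(1+V/F(Kᵢ−1)) = 0.
Feasibility: ΣzᵢKᵢ = 1.7396, Σzᵢ/Kᵢ = 1.2805 — both > 1, two phases present.
Newton iteration, V/F⁰ = 0.53:
  V/F = 0.5300: g = 0.19706, g' = -0.7635 → V/F = 0.7881
  V/F = 0.7881: g = -0.01584, g' = -0.9558 → V/F = 0.7715
  V/F = 0.7715: g = -0.00023, g' = -0.9290 → V/F = 0.7713
Converged at V/F = 0.7713.
Then V = V/F·F = 0.7713·123.8 = 95.5 mol/h and L = F − V = 28.3 mol/h.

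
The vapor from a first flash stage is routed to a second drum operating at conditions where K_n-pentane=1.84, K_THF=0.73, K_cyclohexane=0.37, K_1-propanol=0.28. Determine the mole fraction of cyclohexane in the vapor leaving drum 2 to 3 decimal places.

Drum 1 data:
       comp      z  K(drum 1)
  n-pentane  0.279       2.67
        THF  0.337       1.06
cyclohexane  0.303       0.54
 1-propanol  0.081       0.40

y_cyclohexane (drum 2) = 0.090

Drum 1:
Let ψ₁ = V/F and solve Σ zᵢ(Kᵢ−1)/(1+ψ₁(Kᵢ−1)) = 0.
Check two-phase: ΣzᵢKᵢ = 1.298 > 1 and Σzᵢ/Kᵢ = 1.186 > 1, so g(0) = 0.298 > 0 and g(1) = -0.186 < 0.
Newton iteration, ψ₁⁰ = 0.45:
  ψ₁ = 0.450: g = 0.0434, g' = -0.411 → ψ₁ = 0.555
  ψ₁ = 0.555: g = 0.0012, g' = -0.392 → ψ₁ = 0.558
Converged at ψ₁ = 0.558.
Drum-1 compositions:
  n-pentane: x = 0.144, y = 0.385
  THF: x = 0.326, y = 0.346
  cyclohexane: x = 0.408, y = 0.220
  1-propanol: x = 0.122, y = 0.049
Drum-2 feed = drum-1 vapor: z₂ = (0.3855, 0.3456, 0.2202, 0.0487).
Drum 2:
Material balance + equilibrium reduce to Σ zᵢ(Kᵢ−1)/(1+ψ₂(Kᵢ−1)) = 0.
Check two-phase: ΣzᵢKᵢ = 1.057 > 1 and Σzᵢ/Kᵢ = 1.452 > 1, so g(0) = 0.057 > 0 and g(1) = -0.452 < 0.
Iterate (Newton) starting at ψ₂ = 0.5:
  ψ₂ = 0.500: g = -0.1372, g' = -0.416 → ψ₂ = 0.171
  ψ₂ = 0.171: g = -0.0100, g' = -0.378 → ψ₂ = 0.144
Converged at ψ₂ = 0.144.
  n-pentane: x = 0.344, y = 0.633
  THF: x = 0.360, y = 0.263
  cyclohexane: x = 0.242, y = 0.090
  1-propanol: x = 0.054, y = 0.015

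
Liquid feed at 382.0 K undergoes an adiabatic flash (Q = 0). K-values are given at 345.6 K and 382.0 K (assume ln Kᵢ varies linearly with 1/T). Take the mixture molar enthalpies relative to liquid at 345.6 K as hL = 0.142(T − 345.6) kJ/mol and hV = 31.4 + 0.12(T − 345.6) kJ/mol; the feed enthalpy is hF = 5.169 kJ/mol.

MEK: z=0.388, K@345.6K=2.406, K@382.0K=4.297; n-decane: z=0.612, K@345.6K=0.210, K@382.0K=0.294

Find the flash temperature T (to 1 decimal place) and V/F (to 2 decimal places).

T = 351.9 K, V/F = 0.14

Adiabatic flash: solve Rachford–Rice at each trial T, then check hF = ψ·hV(T) + (1−ψ)·hL(T).
  T = 345.6 K: K = (2.406, 0.210), RR gives ψ = 0.056, H_out = 1.754 kJ/mol
  T = 382.0 K: K = (4.297, 0.294), RR gives ψ = 0.364, H_out = 16.305 kJ/mol
  T = 363.8 K: K = (3.262, 0.251), RR gives ψ = 0.247, H_out = 10.248 kJ/mol
  T = 354.7 K: K = (2.813, 0.230), RR gives ψ = 0.166, H_out = 6.478 kJ/mol
  T = 350.1 K: K = (2.602, 0.220), RR gives ψ = 0.115, H_out = 4.245 kJ/mol
  T = 352.4 K: K = (2.706, 0.225), RR gives ψ = 0.142, H_out = 5.395 kJ/mol
Linear interpolation between T = 350.1 (H_out = 4.245) and T = 352.4 (H_out = 5.395) on hF = 5.169 gives T ≈ 351.9 K, at which ψ = 0.14.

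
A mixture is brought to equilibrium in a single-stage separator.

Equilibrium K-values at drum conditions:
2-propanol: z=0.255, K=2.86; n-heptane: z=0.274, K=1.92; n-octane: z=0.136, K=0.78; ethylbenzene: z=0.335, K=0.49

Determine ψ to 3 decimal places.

Let ψ = V/F and solve Σ zᵢ(Kᵢ−1)/(1+ψ(Kᵢ−1)) = 0.
g(0) = ΣzᵢKᵢ − 1 = 0.526 and g(1) = 1 − Σzᵢ/Kᵢ = -0.090, so a root lies in (0, 1).
Iterate (Newton) starting at ψ = 0.5:
  ψ = 0.500: g = 0.1555, g' = -0.511 → ψ = 0.804
  ψ = 0.804: g = 0.0089, g' = -0.478 → ψ = 0.823
Converged at ψ = 0.823.

ψ = 0.823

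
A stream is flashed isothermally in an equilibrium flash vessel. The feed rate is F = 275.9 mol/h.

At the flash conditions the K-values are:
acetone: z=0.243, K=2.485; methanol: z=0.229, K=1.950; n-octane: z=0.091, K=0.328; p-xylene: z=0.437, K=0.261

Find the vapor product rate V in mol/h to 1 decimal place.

V = 58.9 mol/h

Material balance + equilibrium reduce to Σ zᵢ(Kᵢ−1)/(1+ψ(Kᵢ−1)) = 0.
Feasibility: ΣzᵢKᵢ = 1.194, Σzᵢ/Kᵢ = 2.167 — both > 1, two phases present.
Newton–Raphson from ψ = 0.5:
  ψ = 0.500: g = -0.2497, g' = -0.965 → ψ = 0.241
  ψ = 0.241: g = -0.0233, g' = -0.839 → ψ = 0.213
  ψ = 0.213: g = 0.0001, g' = -0.844 → ψ = 0.214
Converged at ψ = 0.214.
Then V = ψ·F = 0.2135·275.9 = 58.9 mol/h and L = F − V = 217.0 mol/h.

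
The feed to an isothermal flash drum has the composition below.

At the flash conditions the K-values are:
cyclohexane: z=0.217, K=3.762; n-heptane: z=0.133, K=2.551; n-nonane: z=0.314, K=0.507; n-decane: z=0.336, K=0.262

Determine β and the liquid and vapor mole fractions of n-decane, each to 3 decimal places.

β = 0.270, x_n-decane = 0.420, y_n-decane = 0.110

Rachford–Rice: g(β) = Σ zᵢ(Kᵢ−1)/(1+β(Kᵢ−1)) = 0.
Check two-phase: ΣzᵢKᵢ = 1.403 > 1 and Σzᵢ/Kᵢ = 2.012 > 1, so g(0) = 0.403 > 0 and g(1) = -1.012 < 0.
Newton iteration, β⁰ = 0.5:
  β = 0.500: g = -0.2305, g' = -0.988 → β = 0.267
  β = 0.267: g = 0.0042, g' = -1.094 → β = 0.270
Converged at β = 0.270.
Compositions from xᵢ = zᵢ/(1+β(Kᵢ−1)), yᵢ = Kᵢxᵢ:
  cyclohexane: x = 0.124, y = 0.467
  n-heptane: x = 0.094, y = 0.239
  n-nonane: x = 0.362, y = 0.184
  n-decane: x = 0.420, y = 0.110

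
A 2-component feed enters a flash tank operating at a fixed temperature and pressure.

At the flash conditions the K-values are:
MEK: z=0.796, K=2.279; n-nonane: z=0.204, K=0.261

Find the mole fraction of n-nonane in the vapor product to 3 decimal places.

y_n-nonane = 0.165

Let β = V/F and solve Σ zᵢ(Kᵢ−1)/(1+β(Kᵢ−1)) = 0.
Check two-phase: ΣzᵢKᵢ = 1.867 > 1 and Σzᵢ/Kᵢ = 1.131 > 1, so g(0) = 0.867 > 0 and g(1) = -0.131 < 0.
Newton iteration, β⁰ = 0.5:
  β = 0.500: g = 0.3819, g' = -0.765 → β = 0.999
  β = 0.999: g = -0.1297, g' = -1.881 → β = 0.930
  β = 0.930: g = -0.0176, g' = -1.413 → β = 0.918
Converged at β = 0.918.
Compositions from xᵢ = zᵢ/(1+β(Kᵢ−1)), yᵢ = Kᵢxᵢ:
  MEK: x = 0.366, y = 0.835
  n-nonane: x = 0.634, y = 0.165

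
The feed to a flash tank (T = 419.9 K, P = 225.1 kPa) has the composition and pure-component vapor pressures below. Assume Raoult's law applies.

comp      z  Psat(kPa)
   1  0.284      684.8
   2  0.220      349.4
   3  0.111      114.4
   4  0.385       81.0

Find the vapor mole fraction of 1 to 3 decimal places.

Raoult's law: Kᵢ = Pᵢˢᵃᵗ/P = Pᵢˢᵃᵗ/225.1.
  K_1 = 684.8/225.1 = 3.04220, K_2 = 349.4/225.1 = 1.55220, K_3 = 114.4/225.1 = 0.50822, K_4 = 81.0/225.1 = 0.35984
Iterate (Newton) starting at ψ = 0.66:
  ψ = 0.660: g = -0.1715, g' = -0.783 → ψ = 0.441
  ψ = 0.441: g = -0.0102, g' = -0.721 → ψ = 0.427
Converged at ψ = 0.427.
Compositions from xᵢ = zᵢ/(1+ψ(Kᵢ−1)), yᵢ = Kᵢxᵢ:
  1: x = 0.152, y = 0.462
  2: x = 0.178, y = 0.276
  3: x = 0.140, y = 0.071
  4: x = 0.530, y = 0.191

y_1 = 0.462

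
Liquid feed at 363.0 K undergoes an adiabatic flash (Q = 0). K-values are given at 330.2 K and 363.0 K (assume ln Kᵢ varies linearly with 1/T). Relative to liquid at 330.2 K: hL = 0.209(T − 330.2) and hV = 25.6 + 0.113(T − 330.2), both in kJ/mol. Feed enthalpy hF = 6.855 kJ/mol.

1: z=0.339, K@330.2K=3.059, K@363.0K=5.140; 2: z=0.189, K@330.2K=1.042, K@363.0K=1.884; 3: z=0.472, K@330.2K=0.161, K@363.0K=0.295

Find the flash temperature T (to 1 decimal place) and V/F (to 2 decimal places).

T = 332.6 K, V/F = 0.25

Adiabatic flash: solve Rachford–Rice at each trial T, then check hF = ψ·hV(T) + (1−ψ)·hL(T).
  T = 330.2 K: K = (3.059, 1.042, 0.161), RR gives ψ = 0.222, H_out = 5.689 kJ/mol
  T = 363.0 K: K = (5.140, 1.884, 0.295), RR gives ψ = 0.548, H_out = 19.152 kJ/mol
  T = 346.6 K: K = (4.014, 1.421, 0.221), RR gives ψ = 0.398, H_out = 12.987 kJ/mol
  T = 338.4 K: K = (3.516, 1.221, 0.189), RR gives ψ = 0.316, H_out = 9.552 kJ/mol
  T = 334.3 K: K = (3.282, 1.129, 0.175), RR gives ψ = 0.271, H_out = 7.686 kJ/mol
  T = 332.2 K: K = (3.167, 1.084, 0.168), RR gives ψ = 0.247, H_out = 6.682 kJ/mol
Linear interpolation between T = 332.2 (H_out = 6.682) and T = 334.3 (H_out = 7.686) on hF = 6.855 gives T ≈ 332.6 K, at which ψ = 0.25.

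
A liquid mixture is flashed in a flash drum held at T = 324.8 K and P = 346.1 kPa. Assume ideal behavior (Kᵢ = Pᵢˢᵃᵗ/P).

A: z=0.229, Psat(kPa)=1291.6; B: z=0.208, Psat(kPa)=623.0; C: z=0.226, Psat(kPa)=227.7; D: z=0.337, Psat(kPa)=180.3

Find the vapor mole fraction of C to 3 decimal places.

Raoult's law: Kᵢ = Pᵢˢᵃᵗ/P = Pᵢˢᵃᵗ/346.1.
  K_A = 1291.6/346.1 = 3.73187, K_B = 623.0/346.1 = 1.80006, K_C = 227.7/346.1 = 0.65790, K_D = 180.3/346.1 = 0.52095
Material balance + equilibrium reduce to Σ zᵢ(Kᵢ−1)/(1+V/F(Kᵢ−1)) = 0.
g(0) = ΣzᵢKᵢ − 1 = 0.553 and g(1) = 1 − Σzᵢ/Kᵢ = -0.167, so a root lies in (0, 1).
Newton–Raphson from V/F = 0.52:
  V/F = 0.520: g = 0.0669, g' = -0.534 → V/F = 0.645
  V/F = 0.645: g = 0.0033, g' = -0.487 → V/F = 0.652
Converged at V/F = 0.652.
Compositions from xᵢ = zᵢ/(1+V/F(Kᵢ−1)), yᵢ = Kᵢxᵢ:
  A: x = 0.082, y = 0.307
  B: x = 0.137, y = 0.246
  C: x = 0.291, y = 0.191
  D: x = 0.490, y = 0.255

y_C = 0.191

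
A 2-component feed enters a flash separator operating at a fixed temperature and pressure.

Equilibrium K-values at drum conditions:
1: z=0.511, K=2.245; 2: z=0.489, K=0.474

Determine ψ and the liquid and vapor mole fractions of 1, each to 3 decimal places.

Let ψ = V/F and solve Σ zᵢ(Kᵢ−1)/(1+ψ(Kᵢ−1)) = 0.
Check two-phase: ΣzᵢKᵢ = 1.379 > 1 and Σzᵢ/Kᵢ = 1.259 > 1, so g(0) = 0.379 > 0 and g(1) = -0.259 < 0.
Binary case is linear: z₁(K₁−1)(1+ψ(K₂−1)) + z₂(K₂−1)(1+ψ(K₁−1)) = 0
⇒ ψ = [z₁(K₁−1)+z₂(K₂−1)] / [−(K₁−1)(K₂−1)] = 0.3790/0.6549 = 0.579
Compositions from xᵢ = zᵢ/(1+ψ(Kᵢ−1)), yᵢ = Kᵢxᵢ:
  1: x = 0.297, y = 0.667
  2: x = 0.703, y = 0.333

ψ = 0.579, x_1 = 0.297, y_1 = 0.667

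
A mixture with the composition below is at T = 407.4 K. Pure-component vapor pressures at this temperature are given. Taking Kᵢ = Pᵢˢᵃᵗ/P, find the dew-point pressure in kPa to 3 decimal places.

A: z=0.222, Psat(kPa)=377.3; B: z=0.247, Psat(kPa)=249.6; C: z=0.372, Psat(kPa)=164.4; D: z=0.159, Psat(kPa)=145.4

Pdew = 202.664 kPa

At the dew point ψ → 1, so Σzᵢ/Kᵢ = 1 with Kᵢ = Pᵢˢᵃᵗ/P ⇒ 1/P = Σzᵢ/Pᵢˢᵃᵗ.
1/P = 0.222/377.3 + 0.247/249.6 + 0.372/164.4 + 0.159/145.4 = 0.004934 ⇒ P = 202.664 kPa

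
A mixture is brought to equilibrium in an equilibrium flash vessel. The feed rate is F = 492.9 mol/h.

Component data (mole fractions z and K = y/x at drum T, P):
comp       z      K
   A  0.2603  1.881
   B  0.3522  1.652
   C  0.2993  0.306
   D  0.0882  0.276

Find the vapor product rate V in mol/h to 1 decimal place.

V = 174.6 mol/h

Rachford–Rice: g(ψ) = Σ zᵢ(Kᵢ−1)/(1+ψ(Kᵢ−1)) = 0.
g(0) = ΣzᵢKᵢ − 1 = 0.1874 and g(1) = 1 − Σzᵢ/Kᵢ = -0.6492, so a root lies in (0, 1).
Iterate (Newton) starting at ψ = 0.64:
  ψ = 0.6400: g = -0.18402, g' = -0.7843 → ψ = 0.4054
  ψ = 0.4054: g = -0.02879, g' = -0.5751 → ψ = 0.3553
  ψ = 0.3553: g = -0.00056, g' = -0.5536 → ψ = 0.3543
Converged at ψ = 0.3543.
Then V = ψ·F = 0.3543·492.9 = 174.6 mol/h and L = F − V = 318.3 mol/h.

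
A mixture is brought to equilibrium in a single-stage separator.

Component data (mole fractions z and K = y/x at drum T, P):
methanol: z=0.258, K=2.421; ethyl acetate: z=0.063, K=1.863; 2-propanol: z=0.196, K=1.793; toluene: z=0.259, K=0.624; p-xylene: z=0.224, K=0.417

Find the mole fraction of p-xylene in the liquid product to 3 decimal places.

x_p-xylene = 0.353

Newton iteration, β⁰ = 0.64:
  β = 0.640: g = -0.0064, g' = -0.474 → β = 0.626
Converged at β = 0.626.
Compositions from xᵢ = zᵢ/(1+β(Kᵢ−1)), yᵢ = Kᵢxᵢ:
  methanol: x = 0.137, y = 0.330
  ethyl acetate: x = 0.041, y = 0.076
  2-propanol: x = 0.131, y = 0.235
  toluene: x = 0.339, y = 0.211
  p-xylene: x = 0.353, y = 0.147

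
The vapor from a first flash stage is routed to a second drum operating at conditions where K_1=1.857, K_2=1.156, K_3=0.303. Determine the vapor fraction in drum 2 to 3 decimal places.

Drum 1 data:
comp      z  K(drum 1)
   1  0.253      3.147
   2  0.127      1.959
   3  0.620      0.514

Drum 1:
Rachford–Rice: g(ψ₁) = Σ zᵢ(Kᵢ−1)/(1+ψ₁(Kᵢ−1)) = 0.
Feasibility: ΣzᵢKᵢ = 1.364, Σzᵢ/Kᵢ = 1.351 — both > 1, two phases present.
Newton–Raphson from ψ₁ = 0.32:
  ψ₁ = 0.320: g = 0.0584, g' = -0.683 → ψ₁ = 0.405
  ψ₁ = 0.405: g = 0.0029, g' = -0.621 → ψ₁ = 0.410
Converged at ψ₁ = 0.410.
Drum-1 compositions:
  1: x = 0.135, y = 0.423
  2: x = 0.091, y = 0.179
  3: x = 0.774, y = 0.398
Drum-2 feed = drum-1 vapor: z₂ = (0.4234, 0.1786, 0.3980).
Drum 2:
Material balance + equilibrium reduce to Σ zᵢ(Kᵢ−1)/(1+ψ₂(Kᵢ−1)) = 0.
Check two-phase: ΣzᵢKᵢ = 1.113 > 1 and Σzᵢ/Kᵢ = 1.696 > 1, so g(0) = 0.113 > 0 and g(1) = -0.696 < 0.
Newton–Raphson from ψ₂ = 0.5:
  ψ₂ = 0.500: g = -0.1459, g' = -0.612 → ψ₂ = 0.261
  ψ₂ = 0.261: g = -0.0160, g' = -0.501 → ψ₂ = 0.230
  ψ₂ = 0.230: g = -0.0001, g' = -0.495 → ψ₂ = 0.229
Converged at ψ₂ = 0.229.
  1: x = 0.354, y = 0.657
  2: x = 0.172, y = 0.199
  3: x = 0.474, y = 0.144

V/F (drum 2) = 0.229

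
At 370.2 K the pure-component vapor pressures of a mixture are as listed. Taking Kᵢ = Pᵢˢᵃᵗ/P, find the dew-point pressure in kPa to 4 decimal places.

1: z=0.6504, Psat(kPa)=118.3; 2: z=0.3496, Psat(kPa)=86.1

At the dew point ψ → 1, so Σzᵢ/Kᵢ = 1 with Kᵢ = Pᵢˢᵃᵗ/P ⇒ 1/P = Σzᵢ/Pᵢˢᵃᵗ.
1/P = 0.6504/118.3 + 0.3496/86.1 = 0.0095583 ⇒ P = 104.6213 kPa

Pdew = 104.6213 kPa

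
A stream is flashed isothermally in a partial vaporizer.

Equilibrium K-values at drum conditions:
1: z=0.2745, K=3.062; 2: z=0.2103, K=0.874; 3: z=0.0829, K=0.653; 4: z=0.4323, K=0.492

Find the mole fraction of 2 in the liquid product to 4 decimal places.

x_2 = 0.2201

Newton–Raphson from V/F = 0.5:
  V/F = 0.5000: g = -0.07878, g' = -0.5018 → V/F = 0.3430
  V/F = 0.3430: g = 0.00523, g' = -0.5805 → V/F = 0.3520
  V/F = 0.3520: g = 0.00003, g' = -0.5739 → V/F = 0.3521
Converged at V/F = 0.3521.
Compositions from xᵢ = zᵢ/(1+V/F(Kᵢ−1)), yᵢ = Kᵢxᵢ:
  1: x = 0.1590, y = 0.4870
  2: x = 0.2201, y = 0.1923
  3: x = 0.0944, y = 0.0617
  4: x = 0.5265, y = 0.2590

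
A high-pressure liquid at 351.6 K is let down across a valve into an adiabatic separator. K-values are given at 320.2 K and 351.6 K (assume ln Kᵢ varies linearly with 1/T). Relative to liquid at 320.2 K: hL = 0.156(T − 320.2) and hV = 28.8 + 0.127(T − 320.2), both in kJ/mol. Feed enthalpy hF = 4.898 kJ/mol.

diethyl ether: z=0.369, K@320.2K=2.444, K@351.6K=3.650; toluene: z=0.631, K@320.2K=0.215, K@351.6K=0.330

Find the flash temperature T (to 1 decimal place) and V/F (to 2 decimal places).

Adiabatic flash: solve Rachford–Rice at each trial T, then check hF = ψ·hV(T) + (1−ψ)·hL(T).
  T = 320.2 K: K = (2.444, 0.215), RR gives ψ = 0.033, H_out = 0.953 kJ/mol
  T = 351.6 K: K = (3.650, 0.330), RR gives ψ = 0.313, H_out = 13.618 kJ/mol
  T = 335.9 K: K = (3.015, 0.269), RR gives ψ = 0.192, H_out = 7.881 kJ/mol
  T = 328.0 K: K = (2.719, 0.241), RR gives ψ = 0.119, H_out = 4.622 kJ/mol
  T = 331.9 K: K = (2.863, 0.255), RR gives ψ = 0.156, H_out = 6.276 kJ/mol
  T = 329.9 K: K = (2.789, 0.248), RR gives ψ = 0.138, H_out = 5.440 kJ/mol
Linear interpolation between T = 328.0 (H_out = 4.622) and T = 329.9 (H_out = 5.440) on hF = 4.898 gives T ≈ 328.6 K, at which ψ = 0.13.

T = 328.6 K, V/F = 0.13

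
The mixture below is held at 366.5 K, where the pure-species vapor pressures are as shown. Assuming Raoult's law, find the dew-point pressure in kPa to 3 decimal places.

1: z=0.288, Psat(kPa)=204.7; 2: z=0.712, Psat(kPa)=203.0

At the dew point ψ → 1, so Σzᵢ/Kᵢ = 1 with Kᵢ = Pᵢˢᵃᵗ/P ⇒ 1/P = Σzᵢ/Pᵢˢᵃᵗ.
1/P = 0.288/204.7 + 0.712/203.0 = 0.004914 ⇒ P = 203.487 kPa

Pdew = 203.487 kPa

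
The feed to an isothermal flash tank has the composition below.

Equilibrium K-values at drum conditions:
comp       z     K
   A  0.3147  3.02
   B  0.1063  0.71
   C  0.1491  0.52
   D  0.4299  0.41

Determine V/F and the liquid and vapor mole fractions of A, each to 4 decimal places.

V/F = 0.2626, x_A = 0.2056, y_A = 0.6210

Newton iteration, V/F⁰ = 0.54:
  V/F = 0.5400: g = -0.20135, g' = -0.6912 → V/F = 0.2487
  V/F = 0.2487: g = 0.01137, g' = -0.8291 → V/F = 0.2624
  V/F = 0.2624: g = 0.00011, g' = -0.8134 → V/F = 0.2626
Converged at V/F = 0.2626.
Compositions from xᵢ = zᵢ/(1+V/F(Kᵢ−1)), yᵢ = Kᵢxᵢ:
  A: x = 0.2056, y = 0.6210
  B: x = 0.1151, y = 0.0817
  C: x = 0.1706, y = 0.0887
  D: x = 0.5087, y = 0.2086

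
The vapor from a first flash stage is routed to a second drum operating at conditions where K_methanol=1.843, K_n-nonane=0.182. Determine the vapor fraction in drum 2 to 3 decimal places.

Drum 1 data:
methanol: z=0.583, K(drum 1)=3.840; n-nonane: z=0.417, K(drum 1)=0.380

Drum 1:
Binary case is linear: z₁(K₁−1)(1+ψ₁(K₂−1)) + z₂(K₂−1)(1+ψ₁(K₁−1)) = 0
⇒ ψ₁ = [z₁(K₁−1)+z₂(K₂−1)] / [−(K₁−1)(K₂−1)] = 1.3972/1.7608 = 0.793
Drum-1 compositions:
  methanol: x = 0.179, y = 0.688
  n-nonane: x = 0.821, y = 0.312
Drum-2 feed = drum-1 vapor: z₂ = (0.6881, 0.3119).
Drum 2:
Rachford–Rice: g(ψ₂) = Σ zᵢ(Kᵢ−1)/(1+ψ₂(Kᵢ−1)) = 0.
g(0) = ΣzᵢKᵢ − 1 = 0.325 and g(1) = 1 − Σzᵢ/Kᵢ = -1.087, so a root lies in (0, 1).
Binary case is linear: z₁(K₁−1)(1+ψ₂(K₂−1)) + z₂(K₂−1)(1+ψ₂(K₁−1)) = 0
⇒ ψ₂ = [z₁(K₁−1)+z₂(K₂−1)] / [−(K₁−1)(K₂−1)] = 0.3249/0.6896 = 0.471
  methanol: x = 0.492, y = 0.908
  n-nonane: x = 0.508, y = 0.092

V/F (drum 2) = 0.471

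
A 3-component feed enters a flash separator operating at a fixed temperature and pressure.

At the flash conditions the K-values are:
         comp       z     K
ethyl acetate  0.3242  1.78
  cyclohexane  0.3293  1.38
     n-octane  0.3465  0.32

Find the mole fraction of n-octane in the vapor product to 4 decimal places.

Material balance + equilibrium reduce to Σ zᵢ(Kᵢ−1)/(1+V/F(Kᵢ−1)) = 0.
Feasibility: ΣzᵢKᵢ = 1.1424, Σzᵢ/Kᵢ = 1.5036 — both > 1, two phases present.
Iterate (Newton) starting at V/F = 0.5:
  V/F = 0.5000: g = -0.06992, g' = -0.5035 → V/F = 0.3611
  V/F = 0.3611: g = -0.00498, g' = -0.4383 → V/F = 0.3498
  V/F = 0.3498: g = -0.00002, g' = -0.4346 → V/F = 0.3497
Converged at V/F = 0.3497.
Compositions from xᵢ = zᵢ/(1+V/F(Kᵢ−1)), yᵢ = Kᵢxᵢ:
  ethyl acetate: x = 0.2547, y = 0.4534
  cyclohexane: x = 0.2907, y = 0.4011
  n-octane: x = 0.4546, y = 0.1455

y_n-octane = 0.1455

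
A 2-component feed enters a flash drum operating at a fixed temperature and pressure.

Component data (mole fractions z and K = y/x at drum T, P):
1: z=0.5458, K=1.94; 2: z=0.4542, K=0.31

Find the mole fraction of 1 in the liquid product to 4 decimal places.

x_1 = 0.4233

Newton iteration, ψ⁰ = 0.5:
  ψ = 0.5000: g = -0.12946, g' = -0.7272 → ψ = 0.3220
  ψ = 0.3220: g = -0.00907, g' = -0.6416 → ψ = 0.3079
  ψ = 0.3079: g = -0.00002, g' = -0.6387 → ψ = 0.3078
Converged at ψ = 0.3078.
Compositions from xᵢ = zᵢ/(1+ψ(Kᵢ−1)), yᵢ = Kᵢxᵢ:
  1: x = 0.4233, y = 0.8212
  2: x = 0.5767, y = 0.1788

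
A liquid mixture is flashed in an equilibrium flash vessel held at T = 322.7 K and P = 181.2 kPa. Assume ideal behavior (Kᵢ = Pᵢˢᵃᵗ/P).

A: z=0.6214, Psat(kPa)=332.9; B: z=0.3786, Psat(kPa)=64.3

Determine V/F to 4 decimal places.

Raoult's law: Kᵢ = Pᵢˢᵃᵗ/P = Pᵢˢᵃᵗ/181.2.
  K_A = 332.9/181.2 = 1.837196, K_B = 64.3/181.2 = 0.354857
Material balance + equilibrium reduce to Σ zᵢ(Kᵢ−1)/(1+V/F(Kᵢ−1)) = 0.
g(0) = ΣzᵢKᵢ − 1 = 0.2760 and g(1) = 1 − Σzᵢ/Kᵢ = -0.4051, so a root lies in (0, 1).
Iterate (Newton) starting at V/F = 0.5:
  V/F = 0.5000: g = 0.00617, g' = -0.5598 → V/F = 0.5110
Converged at V/F = 0.5110.

V/F = 0.5110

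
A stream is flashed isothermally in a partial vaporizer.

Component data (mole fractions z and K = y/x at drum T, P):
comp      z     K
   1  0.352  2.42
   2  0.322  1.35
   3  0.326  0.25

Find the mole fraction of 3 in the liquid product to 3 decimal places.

Material balance + equilibrium reduce to Σ zᵢ(Kᵢ−1)/(1+V/F(Kᵢ−1)) = 0.
Check two-phase: ΣzᵢKᵢ = 1.368 > 1 and Σzᵢ/Kᵢ = 1.688 > 1, so g(0) = 0.368 > 0 and g(1) = -0.688 < 0.
Newton–Raphson from V/F = 0.5:
  V/F = 0.500: g = -0.0030, g' = -0.741 → V/F = 0.496
Converged at V/F = 0.496.
Compositions from xᵢ = zᵢ/(1+V/F(Kᵢ−1)), yᵢ = Kᵢxᵢ:
  1: x = 0.207, y = 0.500
  2: x = 0.274, y = 0.370
  3: x = 0.519, y = 0.130

x_3 = 0.519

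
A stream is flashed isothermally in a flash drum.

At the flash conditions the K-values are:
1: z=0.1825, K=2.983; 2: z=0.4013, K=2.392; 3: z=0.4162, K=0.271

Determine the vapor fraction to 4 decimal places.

Let ψ = V/F and solve Σ zᵢ(Kᵢ−1)/(1+ψ(Kᵢ−1)) = 0.
Check two-phase: ΣzᵢKᵢ = 1.6171 > 1 and Σzᵢ/Kᵢ = 1.7647 > 1, so g(0) = 0.6171 > 0 and g(1) = -0.7647 < 0.
Newton–Raphson from ψ = 0.5:
  ψ = 0.5000: g = 0.03366, g' = -0.9990 → ψ = 0.5337
  ψ = 0.5337: g = -0.00030, g' = -1.0180 → ψ = 0.5334
Converged at ψ = 0.5334.

ψ = 0.5334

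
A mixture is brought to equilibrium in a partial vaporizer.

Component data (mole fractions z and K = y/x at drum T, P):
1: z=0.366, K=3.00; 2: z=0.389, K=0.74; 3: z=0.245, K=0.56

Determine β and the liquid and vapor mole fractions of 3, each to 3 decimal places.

β = 0.767, x_3 = 0.370, y_3 = 0.207

Let β = V/F and solve Σ zᵢ(Kᵢ−1)/(1+β(Kᵢ−1)) = 0.
Feasibility: ΣzᵢKᵢ = 1.523, Σzᵢ/Kᵢ = 1.085 — both > 1, two phases present.
Newton iteration, β⁰ = 0.36:
  β = 0.360: g = 0.1859, g' = -0.594 → β = 0.673
  β = 0.673: g = 0.0363, g' = -0.400 → β = 0.764
  β = 0.764: g = 0.0011, g' = -0.378 → β = 0.767
Converged at β = 0.767.
Compositions from xᵢ = zᵢ/(1+β(Kᵢ−1)), yᵢ = Kᵢxᵢ:
  1: x = 0.144, y = 0.433
  2: x = 0.486, y = 0.360
  3: x = 0.370, y = 0.207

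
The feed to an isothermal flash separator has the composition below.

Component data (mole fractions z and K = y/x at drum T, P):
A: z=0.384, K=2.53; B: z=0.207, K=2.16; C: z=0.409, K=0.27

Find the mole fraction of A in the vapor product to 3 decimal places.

y_A = 0.543

Material balance + equilibrium reduce to Σ zᵢ(Kᵢ−1)/(1+ψ(Kᵢ−1)) = 0.
g(0) = ΣzᵢKᵢ − 1 = 0.529 and g(1) = 1 − Σzᵢ/Kᵢ = -0.762, so a root lies in (0, 1).
Newton iteration, ψ⁰ = 0.5:
  ψ = 0.500: g = 0.0147, g' = -0.941 → ψ = 0.516
Converged at ψ = 0.516.
Compositions from xᵢ = zᵢ/(1+ψ(Kᵢ−1)), yᵢ = Kᵢxᵢ:
  A: x = 0.215, y = 0.543
  B: x = 0.130, y = 0.280
  C: x = 0.656, y = 0.177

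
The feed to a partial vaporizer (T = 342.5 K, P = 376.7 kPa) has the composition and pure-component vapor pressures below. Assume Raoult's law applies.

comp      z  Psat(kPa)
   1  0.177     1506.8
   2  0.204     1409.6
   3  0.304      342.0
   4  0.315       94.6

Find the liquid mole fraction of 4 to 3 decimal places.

Raoult's law: Kᵢ = Pᵢˢᵃᵗ/P = Pᵢˢᵃᵗ/376.7.
  K_1 = 1506.8/376.7 = 4.00000, K_2 = 1409.6/376.7 = 3.74197, K_3 = 342.0/376.7 = 0.90788, K_4 = 94.6/376.7 = 0.25113
Material balance + equilibrium reduce to Σ zᵢ(Kᵢ−1)/(1+ψ(Kᵢ−1)) = 0.
g(0) = ΣzᵢKᵢ − 1 = 0.826 and g(1) = 1 − Σzᵢ/Kᵢ = -0.688, so a root lies in (0, 1).
Newton–Raphson from ψ = 0.5:
  ψ = 0.500: g = 0.0419, g' = -0.982 → ψ = 0.543
Converged at ψ = 0.543.
Compositions from xᵢ = zᵢ/(1+ψ(Kᵢ−1)), yᵢ = Kᵢxᵢ:
  1: x = 0.067, y = 0.269
  2: x = 0.082, y = 0.307
  3: x = 0.320, y = 0.291
  4: x = 0.531, y = 0.133

x_4 = 0.531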